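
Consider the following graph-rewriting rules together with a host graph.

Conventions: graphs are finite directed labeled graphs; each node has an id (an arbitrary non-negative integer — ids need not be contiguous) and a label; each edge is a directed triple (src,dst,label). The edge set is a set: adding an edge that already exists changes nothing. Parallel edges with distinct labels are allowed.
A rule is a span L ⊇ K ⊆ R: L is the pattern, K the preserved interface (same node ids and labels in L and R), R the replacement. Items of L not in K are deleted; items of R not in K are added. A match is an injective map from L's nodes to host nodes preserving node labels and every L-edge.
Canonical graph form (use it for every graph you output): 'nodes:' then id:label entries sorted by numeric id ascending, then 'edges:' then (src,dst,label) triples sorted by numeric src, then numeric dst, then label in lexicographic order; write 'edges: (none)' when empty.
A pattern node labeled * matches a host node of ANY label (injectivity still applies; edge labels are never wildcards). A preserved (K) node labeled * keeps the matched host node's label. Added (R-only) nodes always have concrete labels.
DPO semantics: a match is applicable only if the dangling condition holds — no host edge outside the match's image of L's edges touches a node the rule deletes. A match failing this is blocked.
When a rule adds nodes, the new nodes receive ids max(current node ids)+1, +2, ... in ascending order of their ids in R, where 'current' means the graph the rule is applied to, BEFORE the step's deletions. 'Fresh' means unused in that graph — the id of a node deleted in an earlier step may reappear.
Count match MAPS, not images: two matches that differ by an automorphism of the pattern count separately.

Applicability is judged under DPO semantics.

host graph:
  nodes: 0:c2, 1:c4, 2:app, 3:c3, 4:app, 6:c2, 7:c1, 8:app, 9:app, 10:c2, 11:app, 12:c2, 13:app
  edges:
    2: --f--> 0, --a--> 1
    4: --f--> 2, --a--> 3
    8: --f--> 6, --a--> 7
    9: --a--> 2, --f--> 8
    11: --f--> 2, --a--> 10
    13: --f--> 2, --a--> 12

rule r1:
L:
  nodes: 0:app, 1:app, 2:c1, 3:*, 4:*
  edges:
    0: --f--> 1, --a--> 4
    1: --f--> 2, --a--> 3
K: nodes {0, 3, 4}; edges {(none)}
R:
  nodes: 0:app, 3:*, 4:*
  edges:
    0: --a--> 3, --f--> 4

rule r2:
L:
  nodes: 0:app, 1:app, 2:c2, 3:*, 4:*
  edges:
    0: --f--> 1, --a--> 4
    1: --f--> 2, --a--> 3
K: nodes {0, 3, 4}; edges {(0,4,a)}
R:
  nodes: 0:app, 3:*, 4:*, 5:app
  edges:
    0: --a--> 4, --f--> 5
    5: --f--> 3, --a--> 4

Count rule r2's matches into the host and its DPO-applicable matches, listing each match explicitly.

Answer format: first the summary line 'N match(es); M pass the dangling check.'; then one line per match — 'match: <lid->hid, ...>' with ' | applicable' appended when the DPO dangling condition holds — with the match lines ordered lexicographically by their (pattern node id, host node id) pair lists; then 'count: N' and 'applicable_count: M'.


4 match(es); 1 pass the dangling check.
match: 0->4, 1->2, 2->0, 3->1, 4->3
match: 0->9, 1->8, 2->6, 3->7, 4->2 | applicable
match: 0->11, 1->2, 2->0, 3->1, 4->10
match: 0->13, 1->2, 2->0, 3->1, 4->12
count: 4
applicable_count: 1


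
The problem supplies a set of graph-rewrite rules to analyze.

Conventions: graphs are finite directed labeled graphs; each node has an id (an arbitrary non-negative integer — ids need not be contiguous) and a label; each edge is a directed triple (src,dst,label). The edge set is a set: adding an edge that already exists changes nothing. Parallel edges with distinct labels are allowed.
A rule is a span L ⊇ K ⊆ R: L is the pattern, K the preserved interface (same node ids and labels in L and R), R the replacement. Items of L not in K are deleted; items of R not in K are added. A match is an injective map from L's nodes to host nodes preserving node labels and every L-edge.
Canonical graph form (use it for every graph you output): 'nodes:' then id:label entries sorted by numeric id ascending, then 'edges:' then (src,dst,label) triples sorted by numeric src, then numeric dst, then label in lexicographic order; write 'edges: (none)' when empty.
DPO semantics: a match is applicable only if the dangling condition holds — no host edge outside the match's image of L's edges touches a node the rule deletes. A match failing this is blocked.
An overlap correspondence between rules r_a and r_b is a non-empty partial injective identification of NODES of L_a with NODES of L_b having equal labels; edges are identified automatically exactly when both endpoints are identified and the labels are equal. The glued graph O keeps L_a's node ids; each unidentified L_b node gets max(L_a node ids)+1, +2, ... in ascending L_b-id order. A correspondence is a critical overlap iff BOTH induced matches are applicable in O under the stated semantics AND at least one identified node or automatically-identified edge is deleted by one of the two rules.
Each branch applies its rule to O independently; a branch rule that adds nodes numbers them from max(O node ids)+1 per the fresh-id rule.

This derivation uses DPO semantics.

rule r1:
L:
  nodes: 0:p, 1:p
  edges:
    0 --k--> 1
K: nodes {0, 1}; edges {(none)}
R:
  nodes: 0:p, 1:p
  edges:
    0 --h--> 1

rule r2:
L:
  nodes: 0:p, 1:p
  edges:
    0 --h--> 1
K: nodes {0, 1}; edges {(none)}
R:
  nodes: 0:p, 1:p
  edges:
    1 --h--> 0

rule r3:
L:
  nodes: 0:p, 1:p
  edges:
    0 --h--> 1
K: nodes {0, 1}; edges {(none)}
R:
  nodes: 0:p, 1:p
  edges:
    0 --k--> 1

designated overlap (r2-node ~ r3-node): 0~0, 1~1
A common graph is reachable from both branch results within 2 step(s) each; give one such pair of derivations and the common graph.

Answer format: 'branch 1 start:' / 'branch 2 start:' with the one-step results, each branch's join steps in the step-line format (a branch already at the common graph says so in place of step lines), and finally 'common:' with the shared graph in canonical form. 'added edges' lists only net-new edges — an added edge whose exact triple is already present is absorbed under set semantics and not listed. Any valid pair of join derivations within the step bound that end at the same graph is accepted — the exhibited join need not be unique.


branch 1 start:
nodes: 0:p, 1:p
edges: (1,0,h)
branch 2 start:
nodes: 0:p, 1:p
edges: (0,1,k)
branch 1 step 1: rule r2; match: 0->1, 1->0; deleted nodes (none); deleted edges (1,0,h); added nodes (none); added edges (0,1,h); result: nodes: 0:p, 1:p edges: (0,1,h)
branch 2 step 1: rule r1; match: 0->0, 1->1; deleted nodes (none); deleted edges (0,1,k); added nodes (none); added edges (0,1,h); result: nodes: 0:p, 1:p edges: (0,1,h)
common:
nodes: 0:p, 1:p
edges: (0,1,h)


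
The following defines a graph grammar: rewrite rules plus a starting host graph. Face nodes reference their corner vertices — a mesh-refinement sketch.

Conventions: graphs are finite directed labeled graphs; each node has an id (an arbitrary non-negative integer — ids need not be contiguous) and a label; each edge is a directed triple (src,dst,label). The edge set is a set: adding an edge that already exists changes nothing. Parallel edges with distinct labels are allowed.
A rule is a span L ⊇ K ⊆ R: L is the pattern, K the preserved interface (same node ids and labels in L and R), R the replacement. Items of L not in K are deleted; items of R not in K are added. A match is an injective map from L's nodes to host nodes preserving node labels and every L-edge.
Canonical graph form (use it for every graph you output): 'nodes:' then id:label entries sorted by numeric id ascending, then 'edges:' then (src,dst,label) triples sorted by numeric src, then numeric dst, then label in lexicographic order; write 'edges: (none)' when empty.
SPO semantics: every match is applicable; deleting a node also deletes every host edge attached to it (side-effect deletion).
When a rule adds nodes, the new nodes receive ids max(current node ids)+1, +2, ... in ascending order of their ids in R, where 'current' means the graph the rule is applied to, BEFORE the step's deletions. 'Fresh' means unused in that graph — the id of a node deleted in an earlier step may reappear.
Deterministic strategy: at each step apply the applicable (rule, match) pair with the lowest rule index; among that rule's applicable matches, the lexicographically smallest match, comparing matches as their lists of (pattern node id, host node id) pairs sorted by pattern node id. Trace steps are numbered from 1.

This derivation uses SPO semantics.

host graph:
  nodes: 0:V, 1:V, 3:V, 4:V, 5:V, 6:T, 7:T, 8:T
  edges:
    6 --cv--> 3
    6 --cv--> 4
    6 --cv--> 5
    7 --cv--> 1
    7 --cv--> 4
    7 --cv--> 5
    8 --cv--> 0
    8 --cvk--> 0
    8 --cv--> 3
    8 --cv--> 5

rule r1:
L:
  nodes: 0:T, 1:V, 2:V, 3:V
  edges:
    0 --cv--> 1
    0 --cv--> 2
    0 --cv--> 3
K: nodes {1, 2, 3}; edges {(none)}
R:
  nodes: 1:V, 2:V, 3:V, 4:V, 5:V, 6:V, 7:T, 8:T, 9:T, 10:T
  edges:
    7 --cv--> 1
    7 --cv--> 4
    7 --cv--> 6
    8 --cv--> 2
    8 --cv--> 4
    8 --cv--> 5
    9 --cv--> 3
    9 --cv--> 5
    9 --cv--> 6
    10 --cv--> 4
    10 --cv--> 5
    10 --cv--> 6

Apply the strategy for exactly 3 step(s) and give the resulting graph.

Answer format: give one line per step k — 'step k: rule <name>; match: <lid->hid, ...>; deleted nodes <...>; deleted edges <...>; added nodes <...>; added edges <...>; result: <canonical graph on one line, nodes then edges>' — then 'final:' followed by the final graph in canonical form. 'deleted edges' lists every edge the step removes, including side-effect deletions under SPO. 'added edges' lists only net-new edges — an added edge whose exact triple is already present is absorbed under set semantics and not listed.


step 1: rule r1; match: 0->6, 1->3, 2->4, 3->5; deleted nodes 6; deleted edges (6,3,cv); (6,4,cv); (6,5,cv); added nodes 9, 10, 11, 12, 13, 14, 15; added edges (12,3,cv); (12,9,cv); (12,11,cv); (13,4,cv); (13,9,cv); (13,10,cv); (14,5,cv); (14,10,cv); (14,11,cv); (15,9,cv); (15,10,cv); (15,11,cv); result: nodes: 0:V, 1:V, 3:V, 4:V, 5:V, 7:T, 8:T, 9:V, 10:V, 11:V, 12:T, 13:T, 14:T, 15:T edges: (7,1,cv); (7,4,cv); (7,5,cv); (8,0,cv); (8,0,cvk); (8,3,cv); (8,5,cv); (12,3,cv); (12,9,cv); (12,11,cv); (13,4,cv); (13,9,cv); (13,10,cv); (14,5,cv); (14,10,cv); (14,11,cv); (15,9,cv); (15,10,cv); (15,11,cv)
step 2: rule r1; match: 0->7, 1->1, 2->4, 3->5; deleted nodes 7; deleted edges (7,1,cv); (7,4,cv); (7,5,cv); added nodes 16, 17, 18, 19, 20, 21, 22; added edges (19,1,cv); (19,16,cv); (19,18,cv); (20,4,cv); (20,16,cv); (20,17,cv); (21,5,cv); (21,17,cv); (21,18,cv); (22,16,cv); (22,17,cv); (22,18,cv); result: nodes: 0:V, 1:V, 3:V, 4:V, 5:V, 8:T, 9:V, 10:V, 11:V, 12:T, 13:T, 14:T, 15:T, 16:V, 17:V, 18:V, 19:T, 20:T, 21:T, 22:T edges: (8,0,cv); (8,0,cvk); (8,3,cv); (8,5,cv); (12,3,cv); (12,9,cv); (12,11,cv); (13,4,cv); (13,9,cv); (13,10,cv); (14,5,cv); (14,10,cv); (14,11,cv); (15,9,cv); (15,10,cv); (15,11,cv); (19,1,cv); (19,16,cv); (19,18,cv); (20,4,cv); (20,16,cv); (20,17,cv); (21,5,cv); (21,17,cv); (21,18,cv); (22,16,cv); (22,17,cv); (22,18,cv)
step 3: rule r1; match: 0->8, 1->0, 2->3, 3->5; deleted nodes 8; deleted edges (8,0,cv); (8,0,cvk); (8,3,cv); (8,5,cv); added nodes 23, 24, 25, 26, 27, 28, 29; added edges (26,0,cv); (26,23,cv); (26,25,cv); (27,3,cv); (27,23,cv); (27,24,cv); (28,5,cv); (28,24,cv); (28,25,cv); (29,23,cv); (29,24,cv); (29,25,cv); result: nodes: 0:V, 1:V, 3:V, 4:V, 5:V, 9:V, 10:V, 11:V, 12:T, 13:T, 14:T, 15:T, 16:V, 17:V, 18:V, 19:T, 20:T, 21:T, 22:T, 23:V, 24:V, 25:V, 26:T, 27:T, 28:T, 29:T edges: (12,3,cv); (12,9,cv); (12,11,cv); (13,4,cv); (13,9,cv); (13,10,cv); (14,5,cv); (14,10,cv); (14,11,cv); (15,9,cv); (15,10,cv); (15,11,cv); (19,1,cv); (19,16,cv); (19,18,cv); (20,4,cv); (20,16,cv); (20,17,cv); (21,5,cv); (21,17,cv); (21,18,cv); (22,16,cv); (22,17,cv); (22,18,cv); (26,0,cv); (26,23,cv); (26,25,cv); (27,3,cv); (27,23,cv); (27,24,cv); (28,5,cv); (28,24,cv); (28,25,cv); (29,23,cv); (29,24,cv); (29,25,cv)
final:
nodes: 0:V, 1:V, 3:V, 4:V, 5:V, 9:V, 10:V, 11:V, 12:T, 13:T, 14:T, 15:T, 16:V, 17:V, 18:V, 19:T, 20:T, 21:T, 22:T, 23:V, 24:V, 25:V, 26:T, 27:T, 28:T, 29:T
edges: (12,3,cv); (12,9,cv); (12,11,cv); (13,4,cv); (13,9,cv); (13,10,cv); (14,5,cv); (14,10,cv); (14,11,cv); (15,9,cv); (15,10,cv); (15,11,cv); (19,1,cv); (19,16,cv); (19,18,cv); (20,4,cv); (20,16,cv); (20,17,cv); (21,5,cv); (21,17,cv); (21,18,cv); (22,16,cv); (22,17,cv); (22,18,cv); (26,0,cv); (26,23,cv); (26,25,cv); (27,3,cv); (27,23,cv); (27,24,cv); (28,5,cv); (28,24,cv); (28,25,cv); (29,23,cv); (29,24,cv); (29,25,cv)


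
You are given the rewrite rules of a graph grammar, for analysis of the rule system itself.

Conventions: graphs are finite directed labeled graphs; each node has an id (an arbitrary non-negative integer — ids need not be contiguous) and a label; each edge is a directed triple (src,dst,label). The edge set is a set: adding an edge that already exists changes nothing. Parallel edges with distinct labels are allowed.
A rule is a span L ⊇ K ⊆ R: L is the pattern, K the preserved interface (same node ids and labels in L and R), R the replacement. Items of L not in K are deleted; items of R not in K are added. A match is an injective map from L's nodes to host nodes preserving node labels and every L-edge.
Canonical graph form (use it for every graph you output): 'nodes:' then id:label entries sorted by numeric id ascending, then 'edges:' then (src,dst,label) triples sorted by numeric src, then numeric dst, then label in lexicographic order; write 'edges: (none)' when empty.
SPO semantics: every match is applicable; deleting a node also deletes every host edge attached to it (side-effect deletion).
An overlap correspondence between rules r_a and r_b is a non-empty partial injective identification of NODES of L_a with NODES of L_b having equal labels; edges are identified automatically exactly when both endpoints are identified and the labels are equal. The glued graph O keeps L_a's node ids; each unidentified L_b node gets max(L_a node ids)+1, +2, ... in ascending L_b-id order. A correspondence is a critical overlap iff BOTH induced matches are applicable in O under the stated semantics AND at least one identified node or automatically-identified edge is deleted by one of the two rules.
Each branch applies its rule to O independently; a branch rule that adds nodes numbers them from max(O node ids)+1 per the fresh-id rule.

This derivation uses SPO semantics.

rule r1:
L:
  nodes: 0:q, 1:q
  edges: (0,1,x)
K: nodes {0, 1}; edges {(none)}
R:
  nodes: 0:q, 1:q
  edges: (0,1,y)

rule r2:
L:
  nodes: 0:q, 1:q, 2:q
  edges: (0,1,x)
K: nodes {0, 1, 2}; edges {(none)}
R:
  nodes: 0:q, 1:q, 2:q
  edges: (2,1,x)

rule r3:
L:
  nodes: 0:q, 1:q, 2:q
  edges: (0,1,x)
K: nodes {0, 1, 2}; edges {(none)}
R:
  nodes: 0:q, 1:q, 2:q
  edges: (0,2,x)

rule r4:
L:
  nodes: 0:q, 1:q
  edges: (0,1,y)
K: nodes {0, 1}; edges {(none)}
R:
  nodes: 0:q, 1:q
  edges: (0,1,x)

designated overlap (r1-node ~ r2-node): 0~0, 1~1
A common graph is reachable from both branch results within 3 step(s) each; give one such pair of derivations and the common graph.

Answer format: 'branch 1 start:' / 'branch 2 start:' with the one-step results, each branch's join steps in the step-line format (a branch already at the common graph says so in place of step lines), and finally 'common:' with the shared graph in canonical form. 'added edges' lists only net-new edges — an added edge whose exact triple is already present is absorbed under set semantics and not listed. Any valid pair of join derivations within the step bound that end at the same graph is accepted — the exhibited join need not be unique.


branch 1 start:
nodes: 0:q, 1:q, 2:q
edges: (0,1,y)
branch 2 start:
nodes: 0:q, 1:q, 2:q
edges: (2,1,x)
branch 1 step 1: rule r4; match: 0->0, 1->1; deleted nodes (none); deleted edges (0,1,y); added nodes (none); added edges (0,1,x); result: nodes: 0:q, 1:q, 2:q edges: (0,1,x)
branch 2 step 1: rule r2; match: 0->2, 1->1, 2->0; deleted nodes (none); deleted edges (2,1,x); added nodes (none); added edges (0,1,x); result: nodes: 0:q, 1:q, 2:q edges: (0,1,x)
common:
nodes: 0:q, 1:q, 2:q
edges: (0,1,x)


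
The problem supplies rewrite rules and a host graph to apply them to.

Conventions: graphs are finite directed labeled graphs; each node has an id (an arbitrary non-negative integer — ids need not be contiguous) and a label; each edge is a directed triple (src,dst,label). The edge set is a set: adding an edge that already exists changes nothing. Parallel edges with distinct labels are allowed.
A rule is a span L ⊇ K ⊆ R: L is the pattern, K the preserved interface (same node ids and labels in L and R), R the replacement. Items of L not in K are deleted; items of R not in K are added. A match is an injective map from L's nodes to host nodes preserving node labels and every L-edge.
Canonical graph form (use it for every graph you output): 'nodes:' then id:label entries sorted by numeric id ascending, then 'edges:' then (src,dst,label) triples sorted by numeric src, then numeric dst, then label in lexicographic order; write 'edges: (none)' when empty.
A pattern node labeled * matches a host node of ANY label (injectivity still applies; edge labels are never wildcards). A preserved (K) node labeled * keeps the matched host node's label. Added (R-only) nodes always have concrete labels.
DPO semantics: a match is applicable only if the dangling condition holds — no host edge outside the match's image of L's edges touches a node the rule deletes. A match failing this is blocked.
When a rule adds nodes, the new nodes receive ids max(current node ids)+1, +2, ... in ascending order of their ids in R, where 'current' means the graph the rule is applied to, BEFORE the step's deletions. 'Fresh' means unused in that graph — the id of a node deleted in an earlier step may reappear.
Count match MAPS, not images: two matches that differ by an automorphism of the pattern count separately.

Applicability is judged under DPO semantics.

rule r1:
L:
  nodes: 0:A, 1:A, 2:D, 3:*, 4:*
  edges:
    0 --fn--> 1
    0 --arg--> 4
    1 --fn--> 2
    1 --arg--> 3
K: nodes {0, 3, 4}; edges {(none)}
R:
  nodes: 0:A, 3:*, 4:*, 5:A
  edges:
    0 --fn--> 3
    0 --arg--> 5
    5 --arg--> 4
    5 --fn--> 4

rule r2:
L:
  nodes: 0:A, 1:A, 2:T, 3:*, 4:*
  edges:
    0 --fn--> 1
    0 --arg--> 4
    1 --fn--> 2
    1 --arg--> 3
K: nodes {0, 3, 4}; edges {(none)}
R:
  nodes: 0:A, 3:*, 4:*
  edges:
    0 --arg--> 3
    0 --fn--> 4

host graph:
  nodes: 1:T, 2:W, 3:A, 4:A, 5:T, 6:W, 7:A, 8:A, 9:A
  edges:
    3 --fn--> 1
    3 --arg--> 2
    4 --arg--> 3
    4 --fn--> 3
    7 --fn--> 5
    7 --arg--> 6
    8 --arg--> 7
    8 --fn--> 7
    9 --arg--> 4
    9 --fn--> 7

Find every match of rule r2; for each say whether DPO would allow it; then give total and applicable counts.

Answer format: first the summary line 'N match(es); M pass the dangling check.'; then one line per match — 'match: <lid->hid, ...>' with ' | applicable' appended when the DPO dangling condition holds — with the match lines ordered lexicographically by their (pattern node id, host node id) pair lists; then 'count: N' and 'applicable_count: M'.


1 match(es); 0 pass the dangling check.
match: 0->9, 1->7, 2->5, 3->6, 4->4
count: 1
applicable_count: 0


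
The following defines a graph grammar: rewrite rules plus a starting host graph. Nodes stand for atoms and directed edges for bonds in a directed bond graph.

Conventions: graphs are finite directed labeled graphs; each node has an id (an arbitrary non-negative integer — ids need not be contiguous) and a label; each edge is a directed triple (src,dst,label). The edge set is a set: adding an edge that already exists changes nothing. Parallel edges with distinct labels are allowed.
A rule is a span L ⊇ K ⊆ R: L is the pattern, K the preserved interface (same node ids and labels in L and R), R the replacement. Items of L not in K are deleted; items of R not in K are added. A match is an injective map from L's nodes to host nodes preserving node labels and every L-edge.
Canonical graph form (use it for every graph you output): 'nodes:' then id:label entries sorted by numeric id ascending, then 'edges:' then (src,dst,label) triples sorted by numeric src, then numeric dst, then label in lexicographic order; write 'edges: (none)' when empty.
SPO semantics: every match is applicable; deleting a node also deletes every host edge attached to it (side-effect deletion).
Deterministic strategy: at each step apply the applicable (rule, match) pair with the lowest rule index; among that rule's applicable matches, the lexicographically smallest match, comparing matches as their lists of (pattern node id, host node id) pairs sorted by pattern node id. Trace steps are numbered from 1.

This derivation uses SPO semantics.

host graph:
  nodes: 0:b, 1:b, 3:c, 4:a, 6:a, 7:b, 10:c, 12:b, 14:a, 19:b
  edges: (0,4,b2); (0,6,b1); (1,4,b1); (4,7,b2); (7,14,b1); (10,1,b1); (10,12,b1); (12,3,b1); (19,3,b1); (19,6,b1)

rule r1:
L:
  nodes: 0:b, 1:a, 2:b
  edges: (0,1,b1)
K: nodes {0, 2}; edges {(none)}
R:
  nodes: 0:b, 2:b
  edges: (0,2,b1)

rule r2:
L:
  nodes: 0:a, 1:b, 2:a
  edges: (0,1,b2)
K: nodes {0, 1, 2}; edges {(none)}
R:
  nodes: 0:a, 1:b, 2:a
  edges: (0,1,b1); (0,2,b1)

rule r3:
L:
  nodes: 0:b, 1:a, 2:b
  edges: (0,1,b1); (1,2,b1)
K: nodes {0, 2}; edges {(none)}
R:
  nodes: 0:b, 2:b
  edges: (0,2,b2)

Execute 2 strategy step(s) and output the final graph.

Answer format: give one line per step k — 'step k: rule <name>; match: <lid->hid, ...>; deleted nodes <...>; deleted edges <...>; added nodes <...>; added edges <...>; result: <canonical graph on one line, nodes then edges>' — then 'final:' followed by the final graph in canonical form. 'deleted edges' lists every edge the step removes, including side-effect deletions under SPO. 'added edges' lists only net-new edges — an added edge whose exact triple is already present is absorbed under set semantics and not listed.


step 1: rule r1; match: 0->0, 1->6, 2->1; deleted nodes 6; deleted edges (0,6,b1); (19,6,b1); added nodes (none); added edges (0,1,b1); result: nodes: 0:b, 1:b, 3:c, 4:a, 7:b, 10:c, 12:b, 14:a, 19:b edges: (0,1,b1); (0,4,b2); (1,4,b1); (4,7,b2); (7,14,b1); (10,1,b1); (10,12,b1); (12,3,b1); (19,3,b1)
step 2: rule r1; match: 0->1, 1->4, 2->0; deleted nodes 4; deleted edges (0,4,b2); (1,4,b1); (4,7,b2); added nodes (none); added edges (1,0,b1); result: nodes: 0:b, 1:b, 3:c, 7:b, 10:c, 12:b, 14:a, 19:b edges: (0,1,b1); (1,0,b1); (7,14,b1); (10,1,b1); (10,12,b1); (12,3,b1); (19,3,b1)
final:
nodes: 0:b, 1:b, 3:c, 7:b, 10:c, 12:b, 14:a, 19:b
edges: (0,1,b1); (1,0,b1); (7,14,b1); (10,1,b1); (10,12,b1); (12,3,b1); (19,3,b1)


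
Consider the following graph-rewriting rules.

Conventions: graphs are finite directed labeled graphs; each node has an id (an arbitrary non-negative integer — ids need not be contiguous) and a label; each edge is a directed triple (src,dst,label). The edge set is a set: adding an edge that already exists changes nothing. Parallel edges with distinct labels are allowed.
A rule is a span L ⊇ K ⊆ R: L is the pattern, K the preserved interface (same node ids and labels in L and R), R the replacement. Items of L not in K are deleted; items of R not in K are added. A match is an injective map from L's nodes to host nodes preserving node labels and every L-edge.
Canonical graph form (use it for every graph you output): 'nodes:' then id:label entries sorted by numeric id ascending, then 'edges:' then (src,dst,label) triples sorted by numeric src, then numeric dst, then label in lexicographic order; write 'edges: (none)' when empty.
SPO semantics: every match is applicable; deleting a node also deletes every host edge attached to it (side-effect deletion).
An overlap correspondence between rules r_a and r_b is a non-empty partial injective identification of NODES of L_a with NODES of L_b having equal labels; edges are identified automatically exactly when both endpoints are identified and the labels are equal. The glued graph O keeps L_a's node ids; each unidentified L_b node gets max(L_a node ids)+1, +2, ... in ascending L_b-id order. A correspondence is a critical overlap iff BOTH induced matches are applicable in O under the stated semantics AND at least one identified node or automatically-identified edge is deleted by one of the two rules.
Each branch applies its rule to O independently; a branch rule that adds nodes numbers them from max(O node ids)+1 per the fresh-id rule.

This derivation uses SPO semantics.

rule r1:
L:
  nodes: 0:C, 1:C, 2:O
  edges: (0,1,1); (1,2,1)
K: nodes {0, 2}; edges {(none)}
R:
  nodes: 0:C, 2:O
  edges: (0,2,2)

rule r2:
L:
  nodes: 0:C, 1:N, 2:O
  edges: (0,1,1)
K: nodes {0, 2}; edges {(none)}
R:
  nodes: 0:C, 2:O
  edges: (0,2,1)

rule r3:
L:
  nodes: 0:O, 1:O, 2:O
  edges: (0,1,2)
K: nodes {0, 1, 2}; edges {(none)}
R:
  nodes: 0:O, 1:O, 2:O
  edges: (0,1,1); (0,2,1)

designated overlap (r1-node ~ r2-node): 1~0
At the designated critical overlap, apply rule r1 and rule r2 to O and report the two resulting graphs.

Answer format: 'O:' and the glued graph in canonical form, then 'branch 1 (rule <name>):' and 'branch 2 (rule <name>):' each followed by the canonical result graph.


O:
nodes: 0:C, 1:C, 2:O, 3:N, 4:O
edges: (0,1,1); (1,2,1); (1,3,1)
branch 1 (rule r1):
nodes: 0:C, 2:O, 3:N, 4:O
edges: (0,2,2)
branch 2 (rule r2):
nodes: 0:C, 1:C, 2:O, 4:O
edges: (0,1,1); (1,2,1); (1,4,1)


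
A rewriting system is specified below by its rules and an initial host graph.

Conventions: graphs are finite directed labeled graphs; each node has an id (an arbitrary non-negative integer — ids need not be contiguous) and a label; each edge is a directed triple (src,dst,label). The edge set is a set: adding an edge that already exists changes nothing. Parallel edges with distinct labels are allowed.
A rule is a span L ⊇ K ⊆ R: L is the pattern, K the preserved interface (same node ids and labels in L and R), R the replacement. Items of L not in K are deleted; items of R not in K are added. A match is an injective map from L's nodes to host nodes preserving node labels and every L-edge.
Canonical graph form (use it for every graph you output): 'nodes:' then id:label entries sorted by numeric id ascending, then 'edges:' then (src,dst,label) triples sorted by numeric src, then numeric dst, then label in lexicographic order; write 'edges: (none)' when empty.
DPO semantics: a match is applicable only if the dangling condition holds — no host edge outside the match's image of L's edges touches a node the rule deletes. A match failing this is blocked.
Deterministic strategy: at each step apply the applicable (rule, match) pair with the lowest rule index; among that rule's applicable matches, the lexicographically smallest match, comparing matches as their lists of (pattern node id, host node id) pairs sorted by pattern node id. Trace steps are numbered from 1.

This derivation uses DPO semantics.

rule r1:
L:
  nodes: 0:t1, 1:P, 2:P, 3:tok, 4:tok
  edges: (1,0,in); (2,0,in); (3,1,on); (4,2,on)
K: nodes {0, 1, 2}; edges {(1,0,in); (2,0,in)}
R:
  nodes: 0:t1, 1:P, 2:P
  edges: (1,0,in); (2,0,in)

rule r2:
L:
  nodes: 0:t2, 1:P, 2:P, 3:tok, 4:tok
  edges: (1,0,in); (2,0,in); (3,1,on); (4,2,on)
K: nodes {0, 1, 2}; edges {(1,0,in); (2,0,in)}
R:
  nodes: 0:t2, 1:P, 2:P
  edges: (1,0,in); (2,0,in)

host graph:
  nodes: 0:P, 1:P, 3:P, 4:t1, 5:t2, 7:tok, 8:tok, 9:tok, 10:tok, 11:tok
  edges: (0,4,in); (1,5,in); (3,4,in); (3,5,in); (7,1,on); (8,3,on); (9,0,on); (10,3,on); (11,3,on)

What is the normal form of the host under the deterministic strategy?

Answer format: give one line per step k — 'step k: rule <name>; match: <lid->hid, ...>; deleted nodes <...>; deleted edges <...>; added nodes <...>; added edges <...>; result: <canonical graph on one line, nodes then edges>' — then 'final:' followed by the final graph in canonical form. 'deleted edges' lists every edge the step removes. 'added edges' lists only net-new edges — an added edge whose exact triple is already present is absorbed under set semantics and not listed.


step 1: rule r1; match: 0->4, 1->0, 2->3, 3->9, 4->8; deleted nodes 8, 9; deleted edges (8,3,on); (9,0,on); added nodes (none); added edges (none); result: nodes: 0:P, 1:P, 3:P, 4:t1, 5:t2, 7:tok, 10:tok, 11:tok edges: (0,4,in); (1,5,in); (3,4,in); (3,5,in); (7,1,on); (10,3,on); (11,3,on)
step 2: rule r2; match: 0->5, 1->1, 2->3, 3->7, 4->10; deleted nodes 7, 10; deleted edges (7,1,on); (10,3,on); added nodes (none); added edges (none); result: nodes: 0:P, 1:P, 3:P, 4:t1, 5:t2, 11:tok edges: (0,4,in); (1,5,in); (3,4,in); (3,5,in); (11,3,on)
final:
nodes: 0:P, 1:P, 3:P, 4:t1, 5:t2, 11:tok
edges: (0,4,in); (1,5,in); (3,4,in); (3,5,in); (11,3,on)


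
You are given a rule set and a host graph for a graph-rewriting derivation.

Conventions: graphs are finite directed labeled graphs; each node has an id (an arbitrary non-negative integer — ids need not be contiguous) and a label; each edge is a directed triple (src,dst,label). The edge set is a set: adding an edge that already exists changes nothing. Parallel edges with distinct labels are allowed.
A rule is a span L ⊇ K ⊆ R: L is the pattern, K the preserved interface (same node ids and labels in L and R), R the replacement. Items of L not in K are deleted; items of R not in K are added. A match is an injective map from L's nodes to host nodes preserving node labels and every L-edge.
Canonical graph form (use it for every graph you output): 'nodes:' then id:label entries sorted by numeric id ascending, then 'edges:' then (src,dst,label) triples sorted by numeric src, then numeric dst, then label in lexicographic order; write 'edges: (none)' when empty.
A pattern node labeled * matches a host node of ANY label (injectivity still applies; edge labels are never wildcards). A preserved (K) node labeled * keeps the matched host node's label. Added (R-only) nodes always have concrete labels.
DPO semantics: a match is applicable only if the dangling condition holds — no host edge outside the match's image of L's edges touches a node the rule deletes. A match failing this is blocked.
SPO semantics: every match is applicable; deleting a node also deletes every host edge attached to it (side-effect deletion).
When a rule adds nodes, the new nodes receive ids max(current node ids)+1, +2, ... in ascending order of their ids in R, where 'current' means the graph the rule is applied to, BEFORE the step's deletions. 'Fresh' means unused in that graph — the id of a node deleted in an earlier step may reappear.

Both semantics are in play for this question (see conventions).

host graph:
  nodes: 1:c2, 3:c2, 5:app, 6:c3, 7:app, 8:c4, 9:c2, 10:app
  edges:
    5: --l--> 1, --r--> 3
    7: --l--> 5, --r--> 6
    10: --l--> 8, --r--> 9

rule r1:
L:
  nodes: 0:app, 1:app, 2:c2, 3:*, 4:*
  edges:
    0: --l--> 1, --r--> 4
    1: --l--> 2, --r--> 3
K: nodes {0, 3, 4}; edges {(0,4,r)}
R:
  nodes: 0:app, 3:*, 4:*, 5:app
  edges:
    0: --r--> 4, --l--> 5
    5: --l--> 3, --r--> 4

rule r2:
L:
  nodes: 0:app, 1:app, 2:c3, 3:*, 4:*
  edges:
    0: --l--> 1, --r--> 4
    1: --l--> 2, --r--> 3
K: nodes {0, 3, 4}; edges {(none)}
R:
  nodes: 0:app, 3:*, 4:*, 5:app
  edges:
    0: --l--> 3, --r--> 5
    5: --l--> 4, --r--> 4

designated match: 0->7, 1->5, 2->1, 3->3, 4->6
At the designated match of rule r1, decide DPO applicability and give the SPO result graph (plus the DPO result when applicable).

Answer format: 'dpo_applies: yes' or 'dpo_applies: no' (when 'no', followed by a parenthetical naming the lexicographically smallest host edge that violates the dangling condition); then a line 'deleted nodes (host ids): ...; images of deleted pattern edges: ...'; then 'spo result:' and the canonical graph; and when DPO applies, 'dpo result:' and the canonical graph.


dpo_applies: yes
deleted nodes (host ids): 1, 5; images of deleted pattern edges: (5,1,l); (5,3,r); (7,5,l)
spo result:
nodes: 3:c2, 6:c3, 7:app, 8:c4, 9:c2, 10:app, 11:app
edges: (7,6,r); (7,11,l); (10,8,l); (10,9,r); (11,3,l); (11,6,r)
dpo result:
nodes: 3:c2, 6:c3, 7:app, 8:c4, 9:c2, 10:app, 11:app
edges: (7,6,r); (7,11,l); (10,8,l); (10,9,r); (11,3,l); (11,6,r)


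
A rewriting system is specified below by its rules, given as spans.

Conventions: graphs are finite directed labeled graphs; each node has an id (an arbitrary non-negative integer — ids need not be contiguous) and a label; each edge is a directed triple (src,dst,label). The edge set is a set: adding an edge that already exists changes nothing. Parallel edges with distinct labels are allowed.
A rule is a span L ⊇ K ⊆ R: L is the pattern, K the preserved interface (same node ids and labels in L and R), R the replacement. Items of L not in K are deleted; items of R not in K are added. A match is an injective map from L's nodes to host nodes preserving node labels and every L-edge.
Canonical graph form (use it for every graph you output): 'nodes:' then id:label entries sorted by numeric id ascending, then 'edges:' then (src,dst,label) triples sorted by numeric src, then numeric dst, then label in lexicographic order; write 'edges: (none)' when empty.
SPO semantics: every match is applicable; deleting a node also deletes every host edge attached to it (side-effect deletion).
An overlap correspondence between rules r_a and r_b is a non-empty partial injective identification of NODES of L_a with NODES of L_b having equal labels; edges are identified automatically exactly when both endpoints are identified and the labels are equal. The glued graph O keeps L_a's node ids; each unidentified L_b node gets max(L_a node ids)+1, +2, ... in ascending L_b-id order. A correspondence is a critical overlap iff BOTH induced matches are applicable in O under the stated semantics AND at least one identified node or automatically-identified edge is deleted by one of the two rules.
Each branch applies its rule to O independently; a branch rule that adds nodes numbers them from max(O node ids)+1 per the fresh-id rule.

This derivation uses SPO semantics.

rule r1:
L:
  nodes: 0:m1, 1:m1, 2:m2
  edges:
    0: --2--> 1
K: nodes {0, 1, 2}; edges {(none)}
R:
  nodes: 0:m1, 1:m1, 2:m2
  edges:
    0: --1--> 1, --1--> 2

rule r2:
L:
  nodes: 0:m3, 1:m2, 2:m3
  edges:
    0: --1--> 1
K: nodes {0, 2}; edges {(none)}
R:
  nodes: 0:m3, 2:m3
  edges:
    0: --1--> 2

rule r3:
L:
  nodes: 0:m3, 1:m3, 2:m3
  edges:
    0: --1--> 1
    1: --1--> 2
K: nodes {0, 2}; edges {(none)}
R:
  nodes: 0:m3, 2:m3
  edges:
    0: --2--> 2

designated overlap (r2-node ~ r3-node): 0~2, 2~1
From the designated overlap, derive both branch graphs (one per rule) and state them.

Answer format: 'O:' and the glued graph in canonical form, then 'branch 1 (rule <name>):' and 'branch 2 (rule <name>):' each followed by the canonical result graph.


O:
nodes: 0:m3, 1:m2, 2:m3, 3:m3
edges: (0,1,1); (2,0,1); (3,2,1)
branch 1 (rule r2):
nodes: 0:m3, 2:m3, 3:m3
edges: (0,2,1); (2,0,1); (3,2,1)
branch 2 (rule r3):
nodes: 0:m3, 1:m2, 3:m3
edges: (0,1,1); (3,0,2)


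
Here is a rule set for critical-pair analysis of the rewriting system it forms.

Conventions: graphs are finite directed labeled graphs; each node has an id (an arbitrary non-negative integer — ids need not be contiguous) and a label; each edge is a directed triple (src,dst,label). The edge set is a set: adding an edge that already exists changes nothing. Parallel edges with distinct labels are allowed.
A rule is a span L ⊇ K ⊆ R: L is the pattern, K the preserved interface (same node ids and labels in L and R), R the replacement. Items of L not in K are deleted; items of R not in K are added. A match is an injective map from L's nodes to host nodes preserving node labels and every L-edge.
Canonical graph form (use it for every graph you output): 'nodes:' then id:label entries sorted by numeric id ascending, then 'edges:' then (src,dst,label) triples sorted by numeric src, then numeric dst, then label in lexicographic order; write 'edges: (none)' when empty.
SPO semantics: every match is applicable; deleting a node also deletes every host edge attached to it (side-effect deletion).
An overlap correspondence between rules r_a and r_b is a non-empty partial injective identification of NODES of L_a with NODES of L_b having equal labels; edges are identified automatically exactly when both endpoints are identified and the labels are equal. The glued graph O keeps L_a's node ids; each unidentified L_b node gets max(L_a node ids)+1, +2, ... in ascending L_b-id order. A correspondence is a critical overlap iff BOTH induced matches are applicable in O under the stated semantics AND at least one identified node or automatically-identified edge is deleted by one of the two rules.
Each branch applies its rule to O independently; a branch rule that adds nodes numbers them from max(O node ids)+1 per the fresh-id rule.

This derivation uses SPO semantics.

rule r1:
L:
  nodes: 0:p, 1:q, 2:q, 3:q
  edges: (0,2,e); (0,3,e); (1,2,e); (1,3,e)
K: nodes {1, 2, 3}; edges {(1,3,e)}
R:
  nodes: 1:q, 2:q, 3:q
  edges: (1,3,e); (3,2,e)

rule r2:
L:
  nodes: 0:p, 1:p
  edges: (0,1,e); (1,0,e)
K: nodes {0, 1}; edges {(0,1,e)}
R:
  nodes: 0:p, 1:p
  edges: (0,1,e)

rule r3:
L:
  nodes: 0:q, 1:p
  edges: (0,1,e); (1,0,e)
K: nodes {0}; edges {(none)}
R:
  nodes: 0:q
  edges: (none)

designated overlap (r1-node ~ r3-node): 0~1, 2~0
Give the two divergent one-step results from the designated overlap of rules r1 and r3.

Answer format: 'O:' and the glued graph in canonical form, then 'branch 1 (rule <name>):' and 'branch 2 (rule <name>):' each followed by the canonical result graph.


O:
nodes: 0:p, 1:q, 2:q, 3:q
edges: (0,2,e); (0,3,e); (1,2,e); (1,3,e); (2,0,e)
branch 1 (rule r1):
nodes: 1:q, 2:q, 3:q
edges: (1,3,e); (3,2,e)
branch 2 (rule r3):
nodes: 1:q, 2:q, 3:q
edges: (1,2,e); (1,3,e)


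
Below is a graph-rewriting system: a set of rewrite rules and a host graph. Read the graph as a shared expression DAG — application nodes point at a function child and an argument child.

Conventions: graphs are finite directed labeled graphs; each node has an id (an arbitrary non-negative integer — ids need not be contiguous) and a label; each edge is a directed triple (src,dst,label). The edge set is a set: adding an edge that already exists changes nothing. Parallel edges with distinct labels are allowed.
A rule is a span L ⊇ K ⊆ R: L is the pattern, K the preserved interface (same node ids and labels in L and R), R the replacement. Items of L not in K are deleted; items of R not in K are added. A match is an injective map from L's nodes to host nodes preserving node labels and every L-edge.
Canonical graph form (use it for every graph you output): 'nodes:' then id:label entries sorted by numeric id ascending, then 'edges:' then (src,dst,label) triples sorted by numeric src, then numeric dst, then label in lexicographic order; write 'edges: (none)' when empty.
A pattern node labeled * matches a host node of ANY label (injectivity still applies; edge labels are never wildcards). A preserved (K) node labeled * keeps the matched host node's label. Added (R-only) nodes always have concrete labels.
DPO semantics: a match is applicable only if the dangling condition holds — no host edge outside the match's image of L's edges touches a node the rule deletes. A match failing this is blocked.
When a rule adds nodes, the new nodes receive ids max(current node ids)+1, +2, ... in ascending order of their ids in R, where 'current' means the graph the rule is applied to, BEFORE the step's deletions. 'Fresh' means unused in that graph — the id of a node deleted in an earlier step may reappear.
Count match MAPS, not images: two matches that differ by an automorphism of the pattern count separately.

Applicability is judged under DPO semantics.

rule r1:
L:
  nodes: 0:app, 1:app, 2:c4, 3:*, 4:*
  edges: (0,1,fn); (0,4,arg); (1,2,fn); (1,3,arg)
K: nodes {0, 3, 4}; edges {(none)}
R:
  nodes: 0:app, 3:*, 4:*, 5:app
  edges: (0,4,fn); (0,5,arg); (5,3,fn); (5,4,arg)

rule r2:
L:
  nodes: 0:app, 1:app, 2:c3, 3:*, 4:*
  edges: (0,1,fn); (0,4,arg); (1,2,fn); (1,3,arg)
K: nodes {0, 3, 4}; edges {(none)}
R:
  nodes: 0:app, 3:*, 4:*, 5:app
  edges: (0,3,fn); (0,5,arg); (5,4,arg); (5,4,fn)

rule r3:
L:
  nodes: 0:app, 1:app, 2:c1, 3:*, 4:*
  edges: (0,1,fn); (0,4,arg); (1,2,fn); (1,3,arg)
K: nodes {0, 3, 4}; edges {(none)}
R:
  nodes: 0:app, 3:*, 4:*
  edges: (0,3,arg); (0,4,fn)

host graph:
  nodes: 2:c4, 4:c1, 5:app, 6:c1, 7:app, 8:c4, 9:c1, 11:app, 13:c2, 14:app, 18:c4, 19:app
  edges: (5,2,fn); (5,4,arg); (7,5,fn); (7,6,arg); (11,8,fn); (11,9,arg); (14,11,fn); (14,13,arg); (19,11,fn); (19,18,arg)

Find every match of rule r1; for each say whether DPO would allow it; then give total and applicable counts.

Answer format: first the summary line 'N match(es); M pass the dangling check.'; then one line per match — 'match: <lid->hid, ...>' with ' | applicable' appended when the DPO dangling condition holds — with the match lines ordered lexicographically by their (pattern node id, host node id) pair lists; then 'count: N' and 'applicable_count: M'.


3 match(es); 1 pass the dangling check.
match: 0->7, 1->5, 2->2, 3->4, 4->6 | applicable
match: 0->14, 1->11, 2->8, 3->9, 4->13
match: 0->19, 1->11, 2->8, 3->9, 4->18
count: 3
applicable_count: 1
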